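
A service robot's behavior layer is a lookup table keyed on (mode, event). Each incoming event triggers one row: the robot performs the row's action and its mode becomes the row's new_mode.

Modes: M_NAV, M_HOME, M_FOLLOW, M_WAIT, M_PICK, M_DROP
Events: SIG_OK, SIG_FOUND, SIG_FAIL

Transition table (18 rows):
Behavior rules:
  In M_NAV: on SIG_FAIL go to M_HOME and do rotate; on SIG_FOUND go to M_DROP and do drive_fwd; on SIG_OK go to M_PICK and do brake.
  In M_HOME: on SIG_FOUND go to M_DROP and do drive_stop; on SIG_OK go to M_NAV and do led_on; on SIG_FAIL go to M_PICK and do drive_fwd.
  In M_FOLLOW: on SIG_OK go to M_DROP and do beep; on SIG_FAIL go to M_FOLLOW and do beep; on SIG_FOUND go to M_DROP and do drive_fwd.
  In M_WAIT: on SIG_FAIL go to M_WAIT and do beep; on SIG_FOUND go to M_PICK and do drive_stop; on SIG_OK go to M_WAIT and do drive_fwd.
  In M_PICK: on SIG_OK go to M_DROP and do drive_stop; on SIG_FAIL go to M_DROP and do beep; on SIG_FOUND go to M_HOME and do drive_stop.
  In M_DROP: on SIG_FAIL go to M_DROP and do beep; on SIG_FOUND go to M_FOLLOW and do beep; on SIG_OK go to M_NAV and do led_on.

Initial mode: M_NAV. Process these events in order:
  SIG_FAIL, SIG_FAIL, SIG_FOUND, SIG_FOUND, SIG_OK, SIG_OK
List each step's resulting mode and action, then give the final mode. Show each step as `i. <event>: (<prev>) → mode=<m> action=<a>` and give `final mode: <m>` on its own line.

1. SIG_FAIL: (M_NAV) → mode=M_HOME action=rotate
2. SIG_FAIL: (M_HOME) → mode=M_PICK action=drive_fwd
3. SIG_FOUND: (M_PICK) → mode=M_HOME action=drive_stop
4. SIG_FOUND: (M_HOME) → mode=M_DROP action=drive_stop
5. SIG_OK: (M_DROP) → mode=M_NAV action=led_on
6. SIG_OK: (M_NAV) → mode=M_PICK action=brake

final mode: M_PICK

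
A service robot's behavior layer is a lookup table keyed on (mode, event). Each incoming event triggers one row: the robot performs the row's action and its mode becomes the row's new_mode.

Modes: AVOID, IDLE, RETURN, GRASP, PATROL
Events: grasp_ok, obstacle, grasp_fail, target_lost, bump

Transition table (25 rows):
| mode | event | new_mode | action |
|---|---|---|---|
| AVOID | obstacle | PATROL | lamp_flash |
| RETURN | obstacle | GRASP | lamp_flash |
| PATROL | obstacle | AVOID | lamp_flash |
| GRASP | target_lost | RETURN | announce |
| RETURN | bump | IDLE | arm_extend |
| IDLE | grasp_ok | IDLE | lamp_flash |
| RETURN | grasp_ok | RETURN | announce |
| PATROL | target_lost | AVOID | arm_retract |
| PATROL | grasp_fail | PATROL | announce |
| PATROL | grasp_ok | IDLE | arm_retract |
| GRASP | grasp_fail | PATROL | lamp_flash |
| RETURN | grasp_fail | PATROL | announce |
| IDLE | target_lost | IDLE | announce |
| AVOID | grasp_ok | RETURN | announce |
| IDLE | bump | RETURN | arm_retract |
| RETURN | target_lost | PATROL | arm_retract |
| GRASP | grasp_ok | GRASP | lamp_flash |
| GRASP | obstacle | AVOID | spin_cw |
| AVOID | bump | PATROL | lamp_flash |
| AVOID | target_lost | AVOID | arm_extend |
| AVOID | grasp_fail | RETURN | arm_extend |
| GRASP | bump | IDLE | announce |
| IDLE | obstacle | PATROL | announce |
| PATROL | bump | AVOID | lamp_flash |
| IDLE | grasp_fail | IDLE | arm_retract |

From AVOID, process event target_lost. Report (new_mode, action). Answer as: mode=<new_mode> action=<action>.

current mode = AVOID; filter table to that mode:
  (AVOID, obstacle) → (PATROL, lamp_flash)
  (AVOID, grasp_ok) → (RETURN, announce)
  (AVOID, bump) → (PATROL, lamp_flash)
  (AVOID, target_lost) → (AVOID, arm_extend)  ← event matches
  (AVOID, grasp_fail) → (RETURN, arm_extend)
event = target_lost selects (AVOID, arm_extend)

mode=AVOID action=arm_extend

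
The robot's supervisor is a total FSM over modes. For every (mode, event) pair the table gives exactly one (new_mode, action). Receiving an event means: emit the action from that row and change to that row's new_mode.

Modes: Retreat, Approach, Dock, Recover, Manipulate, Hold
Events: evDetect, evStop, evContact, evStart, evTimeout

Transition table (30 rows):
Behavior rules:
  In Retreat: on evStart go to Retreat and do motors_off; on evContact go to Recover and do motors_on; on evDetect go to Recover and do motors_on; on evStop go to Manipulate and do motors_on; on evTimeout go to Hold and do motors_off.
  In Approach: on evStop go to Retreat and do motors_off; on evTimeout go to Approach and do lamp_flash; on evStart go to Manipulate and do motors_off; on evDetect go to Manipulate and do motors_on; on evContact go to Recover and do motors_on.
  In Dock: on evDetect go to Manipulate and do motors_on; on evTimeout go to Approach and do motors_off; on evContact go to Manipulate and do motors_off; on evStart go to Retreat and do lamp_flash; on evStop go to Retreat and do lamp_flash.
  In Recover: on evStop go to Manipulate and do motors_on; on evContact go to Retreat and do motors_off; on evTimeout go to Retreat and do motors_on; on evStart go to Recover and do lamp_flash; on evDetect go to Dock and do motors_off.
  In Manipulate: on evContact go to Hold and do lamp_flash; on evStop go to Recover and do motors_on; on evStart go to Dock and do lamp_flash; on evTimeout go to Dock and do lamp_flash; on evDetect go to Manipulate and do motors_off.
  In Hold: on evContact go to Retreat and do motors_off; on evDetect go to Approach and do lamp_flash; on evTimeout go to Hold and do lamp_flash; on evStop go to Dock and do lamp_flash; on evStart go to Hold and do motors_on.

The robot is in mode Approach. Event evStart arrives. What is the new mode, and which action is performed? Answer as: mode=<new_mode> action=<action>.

current mode = Approach; filter table to that mode:
  (Approach, evStop) → (Retreat, motors_off)
  (Approach, evTimeout) → (Approach, lamp_flash)
  (Approach, evStart) → (Manipulate, motors_off)  ← event matches
  (Approach, evDetect) → (Manipulate, motors_on)
  (Approach, evContact) → (Recover, motors_on)
event = evStart selects (Manipulate, motors_off)

mode=Manipulate action=motors_off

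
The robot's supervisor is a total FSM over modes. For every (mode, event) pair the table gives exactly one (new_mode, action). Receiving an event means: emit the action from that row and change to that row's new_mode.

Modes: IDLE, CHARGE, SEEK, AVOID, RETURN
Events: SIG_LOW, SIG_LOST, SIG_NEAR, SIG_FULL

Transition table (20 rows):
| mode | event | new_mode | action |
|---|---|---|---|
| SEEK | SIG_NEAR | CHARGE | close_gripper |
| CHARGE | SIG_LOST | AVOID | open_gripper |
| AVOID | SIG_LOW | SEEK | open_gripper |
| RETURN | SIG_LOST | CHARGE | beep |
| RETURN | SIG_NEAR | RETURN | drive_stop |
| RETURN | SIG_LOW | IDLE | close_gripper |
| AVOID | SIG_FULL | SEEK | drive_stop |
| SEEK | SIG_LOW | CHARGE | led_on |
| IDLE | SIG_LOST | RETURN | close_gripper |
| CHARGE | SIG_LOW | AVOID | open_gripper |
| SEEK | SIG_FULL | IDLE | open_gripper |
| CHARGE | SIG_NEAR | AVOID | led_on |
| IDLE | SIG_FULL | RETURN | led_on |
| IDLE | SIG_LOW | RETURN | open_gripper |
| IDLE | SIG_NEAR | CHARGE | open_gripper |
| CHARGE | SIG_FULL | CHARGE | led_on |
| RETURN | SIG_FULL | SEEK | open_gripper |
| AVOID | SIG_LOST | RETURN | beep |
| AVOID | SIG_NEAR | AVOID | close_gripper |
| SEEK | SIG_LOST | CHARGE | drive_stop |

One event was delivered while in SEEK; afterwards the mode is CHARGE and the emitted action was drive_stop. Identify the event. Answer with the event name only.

try SIG_LOW: (SEEK, SIG_LOW) → (CHARGE, led_on)
try SIG_LOST: (SEEK, SIG_LOST) → (CHARGE, drive_stop)  ← matches
try SIG_NEAR: (SEEK, SIG_NEAR) → (CHARGE, close_gripper)
try SIG_FULL: (SEEK, SIG_FULL) → (IDLE, open_gripper)

SIG_LOST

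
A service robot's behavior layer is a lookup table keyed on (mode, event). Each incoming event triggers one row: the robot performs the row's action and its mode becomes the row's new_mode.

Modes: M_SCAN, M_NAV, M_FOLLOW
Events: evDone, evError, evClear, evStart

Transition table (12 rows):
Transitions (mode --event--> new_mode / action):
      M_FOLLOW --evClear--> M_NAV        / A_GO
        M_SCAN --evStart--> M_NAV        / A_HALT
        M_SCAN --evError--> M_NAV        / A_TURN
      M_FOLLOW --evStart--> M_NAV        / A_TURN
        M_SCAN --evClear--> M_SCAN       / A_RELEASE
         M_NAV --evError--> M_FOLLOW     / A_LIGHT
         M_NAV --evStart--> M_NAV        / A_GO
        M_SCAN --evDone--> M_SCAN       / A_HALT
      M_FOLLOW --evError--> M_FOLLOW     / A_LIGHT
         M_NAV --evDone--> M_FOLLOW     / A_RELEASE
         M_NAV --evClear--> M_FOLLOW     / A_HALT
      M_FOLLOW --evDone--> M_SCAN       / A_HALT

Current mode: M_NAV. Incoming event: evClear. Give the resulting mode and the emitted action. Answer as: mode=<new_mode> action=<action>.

mode=M_FOLLOW action=A_HALT

current mode = M_NAV; filter table to that mode:
  (M_NAV, evError) → (M_FOLLOW, A_LIGHT)
  (M_NAV, evStart) → (M_NAV, A_GO)
  (M_NAV, evDone) → (M_FOLLOW, A_RELEASE)
  (M_NAV, evClear) → (M_FOLLOW, A_HALT)  ← event matches
event = evClear selects (M_FOLLOW, A_HALT)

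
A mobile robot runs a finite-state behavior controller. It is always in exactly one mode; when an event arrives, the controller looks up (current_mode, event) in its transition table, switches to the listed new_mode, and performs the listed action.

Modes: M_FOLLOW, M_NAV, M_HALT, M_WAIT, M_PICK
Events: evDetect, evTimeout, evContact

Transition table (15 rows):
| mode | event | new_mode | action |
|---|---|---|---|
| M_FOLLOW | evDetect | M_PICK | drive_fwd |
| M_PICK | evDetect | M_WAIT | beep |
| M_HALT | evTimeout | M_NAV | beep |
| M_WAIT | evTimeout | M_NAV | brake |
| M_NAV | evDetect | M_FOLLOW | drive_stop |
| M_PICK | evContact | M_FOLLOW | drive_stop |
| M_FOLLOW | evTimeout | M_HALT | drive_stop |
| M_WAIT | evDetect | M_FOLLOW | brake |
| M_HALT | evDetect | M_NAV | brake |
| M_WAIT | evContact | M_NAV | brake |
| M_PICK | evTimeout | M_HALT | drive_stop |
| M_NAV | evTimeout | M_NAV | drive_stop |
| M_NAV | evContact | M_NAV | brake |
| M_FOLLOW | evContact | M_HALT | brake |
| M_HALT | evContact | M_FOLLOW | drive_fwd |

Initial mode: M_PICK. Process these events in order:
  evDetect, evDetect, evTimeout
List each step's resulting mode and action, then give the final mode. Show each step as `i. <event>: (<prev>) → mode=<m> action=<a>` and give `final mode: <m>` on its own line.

final mode: M_HALT

1. evDetect: (M_PICK) → mode=M_WAIT action=beep
2. evDetect: (M_WAIT) → mode=M_FOLLOW action=brake
3. evTimeout: (M_FOLLOW) → mode=M_HALT action=drive_stop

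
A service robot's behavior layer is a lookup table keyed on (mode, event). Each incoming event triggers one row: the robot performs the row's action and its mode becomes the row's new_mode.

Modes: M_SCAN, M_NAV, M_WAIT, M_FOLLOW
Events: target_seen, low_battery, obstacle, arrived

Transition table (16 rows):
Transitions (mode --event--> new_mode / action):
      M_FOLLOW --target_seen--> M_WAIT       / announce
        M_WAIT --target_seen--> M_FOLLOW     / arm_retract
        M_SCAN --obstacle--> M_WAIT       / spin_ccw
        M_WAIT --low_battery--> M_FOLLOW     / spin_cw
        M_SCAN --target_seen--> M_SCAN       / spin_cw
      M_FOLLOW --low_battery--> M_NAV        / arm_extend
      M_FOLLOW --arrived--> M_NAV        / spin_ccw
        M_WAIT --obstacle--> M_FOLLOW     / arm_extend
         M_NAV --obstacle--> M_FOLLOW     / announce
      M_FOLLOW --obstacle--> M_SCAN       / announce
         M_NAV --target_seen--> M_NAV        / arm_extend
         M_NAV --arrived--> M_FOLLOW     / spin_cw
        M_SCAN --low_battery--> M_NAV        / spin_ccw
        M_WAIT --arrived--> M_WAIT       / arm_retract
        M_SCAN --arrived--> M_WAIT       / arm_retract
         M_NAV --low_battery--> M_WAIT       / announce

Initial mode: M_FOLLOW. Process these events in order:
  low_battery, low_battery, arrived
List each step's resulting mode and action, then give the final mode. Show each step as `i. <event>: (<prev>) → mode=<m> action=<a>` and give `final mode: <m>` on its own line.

1. low_battery: (M_FOLLOW) → mode=M_NAV action=arm_extend
2. low_battery: (M_NAV) → mode=M_WAIT action=announce
3. arrived: (M_WAIT) → mode=M_WAIT action=arm_retract

final mode: M_WAIT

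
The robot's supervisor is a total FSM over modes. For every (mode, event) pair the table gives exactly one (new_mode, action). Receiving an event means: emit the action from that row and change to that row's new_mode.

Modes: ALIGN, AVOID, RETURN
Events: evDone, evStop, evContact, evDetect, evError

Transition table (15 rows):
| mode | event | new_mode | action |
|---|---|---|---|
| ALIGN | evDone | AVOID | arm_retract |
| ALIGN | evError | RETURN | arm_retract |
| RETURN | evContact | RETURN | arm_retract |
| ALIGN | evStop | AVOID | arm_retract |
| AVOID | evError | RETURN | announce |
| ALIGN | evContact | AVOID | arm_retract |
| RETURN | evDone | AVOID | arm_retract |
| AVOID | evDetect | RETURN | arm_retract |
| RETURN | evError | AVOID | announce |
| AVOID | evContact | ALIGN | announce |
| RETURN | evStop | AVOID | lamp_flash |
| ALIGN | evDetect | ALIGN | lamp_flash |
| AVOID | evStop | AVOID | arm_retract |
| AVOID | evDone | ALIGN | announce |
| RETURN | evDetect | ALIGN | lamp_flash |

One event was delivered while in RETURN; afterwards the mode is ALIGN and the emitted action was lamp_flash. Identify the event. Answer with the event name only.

try evDone: (RETURN, evDone) → (AVOID, arm_retract)
try evStop: (RETURN, evStop) → (AVOID, lamp_flash)
try evContact: (RETURN, evContact) → (RETURN, arm_retract)
try evDetect: (RETURN, evDetect) → (ALIGN, lamp_flash)  ← matches
try evError: (RETURN, evError) → (AVOID, announce)

evDetect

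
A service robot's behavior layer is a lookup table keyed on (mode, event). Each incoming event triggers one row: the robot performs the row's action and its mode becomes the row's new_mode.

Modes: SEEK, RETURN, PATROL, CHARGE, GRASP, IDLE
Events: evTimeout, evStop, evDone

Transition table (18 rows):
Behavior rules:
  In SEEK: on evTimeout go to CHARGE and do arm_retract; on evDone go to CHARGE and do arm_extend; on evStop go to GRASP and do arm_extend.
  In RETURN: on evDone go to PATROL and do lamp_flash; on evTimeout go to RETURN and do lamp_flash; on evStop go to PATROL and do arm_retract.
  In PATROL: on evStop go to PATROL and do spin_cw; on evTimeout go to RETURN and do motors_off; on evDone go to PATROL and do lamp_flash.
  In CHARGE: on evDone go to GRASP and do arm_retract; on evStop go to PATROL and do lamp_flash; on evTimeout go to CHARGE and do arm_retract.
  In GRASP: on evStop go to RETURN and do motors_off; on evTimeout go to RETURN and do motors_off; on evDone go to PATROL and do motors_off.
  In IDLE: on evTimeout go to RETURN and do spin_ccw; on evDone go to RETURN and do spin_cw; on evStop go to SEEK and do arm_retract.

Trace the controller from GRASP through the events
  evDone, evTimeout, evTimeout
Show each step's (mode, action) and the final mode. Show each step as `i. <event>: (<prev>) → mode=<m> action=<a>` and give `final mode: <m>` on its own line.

final mode: RETURN

1. evDone: (GRASP) → mode=PATROL action=motors_off
2. evTimeout: (PATROL) → mode=RETURN action=motors_off
3. evTimeout: (RETURN) → mode=RETURN action=lamp_flash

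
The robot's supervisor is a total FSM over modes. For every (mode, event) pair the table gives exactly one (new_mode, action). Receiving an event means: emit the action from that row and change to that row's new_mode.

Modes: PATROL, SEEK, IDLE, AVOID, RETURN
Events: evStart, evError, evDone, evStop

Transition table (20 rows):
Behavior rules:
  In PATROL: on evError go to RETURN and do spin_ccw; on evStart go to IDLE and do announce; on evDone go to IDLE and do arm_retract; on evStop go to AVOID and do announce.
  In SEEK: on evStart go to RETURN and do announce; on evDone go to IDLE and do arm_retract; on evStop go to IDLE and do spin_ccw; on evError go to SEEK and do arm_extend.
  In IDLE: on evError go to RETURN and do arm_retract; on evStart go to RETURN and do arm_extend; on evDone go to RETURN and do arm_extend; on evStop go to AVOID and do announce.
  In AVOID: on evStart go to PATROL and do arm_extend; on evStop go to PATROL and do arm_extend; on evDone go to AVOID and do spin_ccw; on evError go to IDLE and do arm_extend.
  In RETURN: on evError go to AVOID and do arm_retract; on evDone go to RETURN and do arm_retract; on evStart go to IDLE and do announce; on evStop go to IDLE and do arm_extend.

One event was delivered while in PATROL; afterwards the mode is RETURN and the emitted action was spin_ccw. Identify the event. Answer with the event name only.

try evStart: (PATROL, evStart) → (IDLE, announce)
try evError: (PATROL, evError) → (RETURN, spin_ccw)  ← matches
try evDone: (PATROL, evDone) → (IDLE, arm_retract)
try evStop: (PATROL, evStop) → (AVOID, announce)

evError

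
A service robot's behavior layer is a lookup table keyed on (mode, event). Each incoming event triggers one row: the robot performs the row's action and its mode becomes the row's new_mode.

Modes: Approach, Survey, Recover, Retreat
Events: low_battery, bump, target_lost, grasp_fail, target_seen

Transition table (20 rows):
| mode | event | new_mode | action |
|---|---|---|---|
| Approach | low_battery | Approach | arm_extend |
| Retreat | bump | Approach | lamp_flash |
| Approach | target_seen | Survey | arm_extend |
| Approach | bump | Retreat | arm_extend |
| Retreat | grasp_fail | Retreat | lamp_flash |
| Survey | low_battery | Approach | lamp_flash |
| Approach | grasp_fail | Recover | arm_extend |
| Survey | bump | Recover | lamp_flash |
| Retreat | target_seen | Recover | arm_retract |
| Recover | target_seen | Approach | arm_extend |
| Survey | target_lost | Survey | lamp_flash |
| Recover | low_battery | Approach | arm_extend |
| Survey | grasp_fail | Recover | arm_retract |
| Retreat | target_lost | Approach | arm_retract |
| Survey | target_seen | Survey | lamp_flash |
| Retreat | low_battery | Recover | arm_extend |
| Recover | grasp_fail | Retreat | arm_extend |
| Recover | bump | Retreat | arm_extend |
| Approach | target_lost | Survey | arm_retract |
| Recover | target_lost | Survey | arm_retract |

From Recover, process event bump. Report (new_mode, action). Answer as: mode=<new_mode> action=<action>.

current mode = Recover; filter table to that mode:
  (Recover, target_seen) → (Approach, arm_extend)
  (Recover, low_battery) → (Approach, arm_extend)
  (Recover, grasp_fail) → (Retreat, arm_extend)
  (Recover, bump) → (Retreat, arm_extend)  ← event matches
  (Recover, target_lost) → (Survey, arm_retract)
event = bump selects (Retreat, arm_extend)

mode=Retreat action=arm_extend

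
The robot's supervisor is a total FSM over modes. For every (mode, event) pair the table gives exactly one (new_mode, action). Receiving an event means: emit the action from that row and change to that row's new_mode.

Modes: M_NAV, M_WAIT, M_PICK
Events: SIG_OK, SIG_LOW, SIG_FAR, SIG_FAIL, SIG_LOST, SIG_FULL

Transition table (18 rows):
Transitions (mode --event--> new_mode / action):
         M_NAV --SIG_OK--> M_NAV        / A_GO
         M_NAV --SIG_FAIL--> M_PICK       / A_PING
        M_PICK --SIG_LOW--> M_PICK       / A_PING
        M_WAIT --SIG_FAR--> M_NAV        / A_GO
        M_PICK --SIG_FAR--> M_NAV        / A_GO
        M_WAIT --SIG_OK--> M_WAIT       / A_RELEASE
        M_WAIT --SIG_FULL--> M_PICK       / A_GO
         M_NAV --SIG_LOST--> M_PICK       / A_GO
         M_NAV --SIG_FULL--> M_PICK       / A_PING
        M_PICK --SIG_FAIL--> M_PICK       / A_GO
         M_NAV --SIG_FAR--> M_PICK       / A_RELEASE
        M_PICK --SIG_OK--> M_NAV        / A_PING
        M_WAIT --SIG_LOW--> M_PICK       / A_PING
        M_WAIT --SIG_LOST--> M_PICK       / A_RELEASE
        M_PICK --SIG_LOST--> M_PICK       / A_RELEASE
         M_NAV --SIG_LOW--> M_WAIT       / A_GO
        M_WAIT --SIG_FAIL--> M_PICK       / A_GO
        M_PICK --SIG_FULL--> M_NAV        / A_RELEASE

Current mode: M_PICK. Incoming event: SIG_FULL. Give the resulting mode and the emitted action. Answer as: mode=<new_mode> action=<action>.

current mode = M_PICK; filter table to that mode:
  (M_PICK, SIG_LOW) → (M_PICK, A_PING)
  (M_PICK, SIG_FAR) → (M_NAV, A_GO)
  (M_PICK, SIG_FAIL) → (M_PICK, A_GO)
  (M_PICK, SIG_OK) → (M_NAV, A_PING)
  (M_PICK, SIG_LOST) → (M_PICK, A_RELEASE)
  (M_PICK, SIG_FULL) → (M_NAV, A_RELEASE)  ← event matches
event = SIG_FULL selects (M_NAV, A_RELEASE)

mode=M_NAV action=A_RELEASE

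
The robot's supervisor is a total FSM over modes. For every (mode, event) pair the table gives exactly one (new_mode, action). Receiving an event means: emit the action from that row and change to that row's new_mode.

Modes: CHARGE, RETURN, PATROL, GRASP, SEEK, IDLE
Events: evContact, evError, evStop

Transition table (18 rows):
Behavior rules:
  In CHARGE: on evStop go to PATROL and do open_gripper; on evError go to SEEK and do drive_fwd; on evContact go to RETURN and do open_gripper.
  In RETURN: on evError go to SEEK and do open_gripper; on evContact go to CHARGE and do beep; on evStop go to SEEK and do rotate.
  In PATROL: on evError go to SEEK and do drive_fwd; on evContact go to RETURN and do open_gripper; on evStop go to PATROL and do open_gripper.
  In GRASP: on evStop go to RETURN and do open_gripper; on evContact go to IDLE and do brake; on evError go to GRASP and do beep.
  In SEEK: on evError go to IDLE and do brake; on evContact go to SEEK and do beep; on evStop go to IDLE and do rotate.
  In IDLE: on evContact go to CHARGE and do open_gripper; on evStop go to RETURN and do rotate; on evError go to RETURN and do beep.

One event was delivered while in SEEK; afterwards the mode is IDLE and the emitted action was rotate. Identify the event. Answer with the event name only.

evStop

try evContact: (SEEK, evContact) → (SEEK, beep)
try evError: (SEEK, evError) → (IDLE, brake)
try evStop: (SEEK, evStop) → (IDLE, rotate)  ← matches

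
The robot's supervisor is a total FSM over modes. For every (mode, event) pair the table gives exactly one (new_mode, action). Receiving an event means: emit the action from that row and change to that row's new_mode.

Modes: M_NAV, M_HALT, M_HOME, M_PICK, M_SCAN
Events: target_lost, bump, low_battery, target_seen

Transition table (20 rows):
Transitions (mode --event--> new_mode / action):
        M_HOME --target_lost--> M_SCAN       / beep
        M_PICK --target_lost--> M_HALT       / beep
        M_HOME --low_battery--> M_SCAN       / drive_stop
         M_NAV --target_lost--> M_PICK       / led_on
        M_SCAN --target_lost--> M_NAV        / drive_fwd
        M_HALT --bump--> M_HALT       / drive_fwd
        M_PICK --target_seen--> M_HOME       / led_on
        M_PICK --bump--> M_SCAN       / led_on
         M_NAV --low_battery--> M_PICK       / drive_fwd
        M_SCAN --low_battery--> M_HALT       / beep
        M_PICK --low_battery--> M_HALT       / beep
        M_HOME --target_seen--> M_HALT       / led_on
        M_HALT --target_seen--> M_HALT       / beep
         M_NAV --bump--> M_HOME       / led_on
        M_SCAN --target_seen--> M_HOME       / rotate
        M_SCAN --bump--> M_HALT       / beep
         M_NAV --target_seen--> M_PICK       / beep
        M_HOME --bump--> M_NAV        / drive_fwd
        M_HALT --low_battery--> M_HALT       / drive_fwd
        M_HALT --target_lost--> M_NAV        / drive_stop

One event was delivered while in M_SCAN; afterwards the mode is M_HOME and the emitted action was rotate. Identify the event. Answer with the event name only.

target_seen

try target_lost: (M_SCAN, target_lost) → (M_NAV, drive_fwd)
try bump: (M_SCAN, bump) → (M_HALT, beep)
try low_battery: (M_SCAN, low_battery) → (M_HALT, beep)
try target_seen: (M_SCAN, target_seen) → (M_HOME, rotate)  ← matches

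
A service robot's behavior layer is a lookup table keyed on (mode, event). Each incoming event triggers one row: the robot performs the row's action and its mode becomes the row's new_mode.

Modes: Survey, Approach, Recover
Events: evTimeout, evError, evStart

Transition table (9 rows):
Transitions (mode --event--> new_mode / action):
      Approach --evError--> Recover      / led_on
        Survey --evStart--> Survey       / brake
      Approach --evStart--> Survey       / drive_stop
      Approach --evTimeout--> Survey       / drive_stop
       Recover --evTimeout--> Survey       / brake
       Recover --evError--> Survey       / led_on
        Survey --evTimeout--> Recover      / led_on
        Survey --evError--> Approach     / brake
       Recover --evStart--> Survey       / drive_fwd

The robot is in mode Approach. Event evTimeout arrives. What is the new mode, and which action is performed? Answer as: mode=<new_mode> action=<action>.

current mode = Approach; filter table to that mode:
  (Approach, evError) → (Recover, led_on)
  (Approach, evStart) → (Survey, drive_stop)
  (Approach, evTimeout) → (Survey, drive_stop)  ← event matches
event = evTimeout selects (Survey, drive_stop)

mode=Survey action=drive_stop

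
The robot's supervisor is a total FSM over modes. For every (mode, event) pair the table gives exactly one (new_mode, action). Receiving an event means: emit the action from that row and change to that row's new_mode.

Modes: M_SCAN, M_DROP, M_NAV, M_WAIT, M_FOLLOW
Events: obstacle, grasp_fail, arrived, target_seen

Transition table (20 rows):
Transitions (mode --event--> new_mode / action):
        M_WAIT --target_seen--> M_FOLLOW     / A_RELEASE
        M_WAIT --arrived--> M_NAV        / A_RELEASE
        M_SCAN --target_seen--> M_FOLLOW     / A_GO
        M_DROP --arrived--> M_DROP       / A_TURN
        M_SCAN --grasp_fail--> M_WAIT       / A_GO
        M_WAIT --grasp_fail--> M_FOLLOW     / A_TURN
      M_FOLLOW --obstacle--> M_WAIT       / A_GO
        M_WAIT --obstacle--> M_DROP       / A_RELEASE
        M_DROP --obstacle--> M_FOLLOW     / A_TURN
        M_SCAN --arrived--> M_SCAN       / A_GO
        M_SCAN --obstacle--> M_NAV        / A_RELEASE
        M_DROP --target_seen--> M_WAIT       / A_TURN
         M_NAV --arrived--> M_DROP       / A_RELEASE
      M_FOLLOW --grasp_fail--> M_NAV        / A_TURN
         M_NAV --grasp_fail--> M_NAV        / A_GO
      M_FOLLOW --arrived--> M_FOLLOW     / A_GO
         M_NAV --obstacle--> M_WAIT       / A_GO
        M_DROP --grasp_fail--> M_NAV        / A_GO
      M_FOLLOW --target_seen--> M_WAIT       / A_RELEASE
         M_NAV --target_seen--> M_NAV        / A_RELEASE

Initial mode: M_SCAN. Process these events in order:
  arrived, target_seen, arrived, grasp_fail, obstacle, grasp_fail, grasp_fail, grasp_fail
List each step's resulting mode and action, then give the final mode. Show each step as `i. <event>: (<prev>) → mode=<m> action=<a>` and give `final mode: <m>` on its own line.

1. arrived: (M_SCAN) → mode=M_SCAN action=A_GO
2. target_seen: (M_SCAN) → mode=M_FOLLOW action=A_GO
3. arrived: (M_FOLLOW) → mode=M_FOLLOW action=A_GO
4. grasp_fail: (M_FOLLOW) → mode=M_NAV action=A_TURN
5. obstacle: (M_NAV) → mode=M_WAIT action=A_GO
6. grasp_fail: (M_WAIT) → mode=M_FOLLOW action=A_TURN
7. grasp_fail: (M_FOLLOW) → mode=M_NAV action=A_TURN
8. grasp_fail: (M_NAV) → mode=M_NAV action=A_GO

final mode: M_NAV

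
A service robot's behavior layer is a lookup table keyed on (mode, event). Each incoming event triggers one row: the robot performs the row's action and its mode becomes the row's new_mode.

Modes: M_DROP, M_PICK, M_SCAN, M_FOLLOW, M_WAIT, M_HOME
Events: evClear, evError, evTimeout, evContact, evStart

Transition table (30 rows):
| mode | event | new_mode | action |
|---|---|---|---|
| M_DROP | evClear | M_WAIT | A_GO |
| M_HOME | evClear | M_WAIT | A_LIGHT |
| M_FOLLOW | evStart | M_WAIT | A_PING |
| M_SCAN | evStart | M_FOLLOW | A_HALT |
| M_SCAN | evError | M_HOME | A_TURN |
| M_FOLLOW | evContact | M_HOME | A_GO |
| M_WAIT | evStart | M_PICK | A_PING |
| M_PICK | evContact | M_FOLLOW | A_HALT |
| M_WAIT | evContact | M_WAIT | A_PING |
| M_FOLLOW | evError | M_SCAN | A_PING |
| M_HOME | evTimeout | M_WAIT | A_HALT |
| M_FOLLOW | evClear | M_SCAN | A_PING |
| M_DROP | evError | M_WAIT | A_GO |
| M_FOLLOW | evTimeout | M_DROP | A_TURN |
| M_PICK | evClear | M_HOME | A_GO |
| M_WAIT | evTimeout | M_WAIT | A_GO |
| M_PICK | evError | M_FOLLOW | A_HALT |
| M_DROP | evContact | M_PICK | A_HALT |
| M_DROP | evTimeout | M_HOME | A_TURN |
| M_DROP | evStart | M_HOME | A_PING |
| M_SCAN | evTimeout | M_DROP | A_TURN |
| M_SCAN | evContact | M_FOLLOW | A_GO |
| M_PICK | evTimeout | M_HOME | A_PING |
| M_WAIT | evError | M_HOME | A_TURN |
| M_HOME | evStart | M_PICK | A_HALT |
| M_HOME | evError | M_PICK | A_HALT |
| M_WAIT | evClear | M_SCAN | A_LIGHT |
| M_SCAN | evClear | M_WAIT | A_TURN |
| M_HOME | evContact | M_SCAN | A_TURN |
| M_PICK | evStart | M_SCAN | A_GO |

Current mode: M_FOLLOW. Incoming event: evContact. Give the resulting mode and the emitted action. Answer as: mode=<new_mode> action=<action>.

current mode = M_FOLLOW; filter table to that mode:
  (M_FOLLOW, evStart) → (M_WAIT, A_PING)
  (M_FOLLOW, evContact) → (M_HOME, A_GO)  ← event matches
  (M_FOLLOW, evError) → (M_SCAN, A_PING)
  (M_FOLLOW, evClear) → (M_SCAN, A_PING)
  (M_FOLLOW, evTimeout) → (M_DROP, A_TURN)
event = evContact selects (M_HOME, A_GO)

mode=M_HOME action=A_GO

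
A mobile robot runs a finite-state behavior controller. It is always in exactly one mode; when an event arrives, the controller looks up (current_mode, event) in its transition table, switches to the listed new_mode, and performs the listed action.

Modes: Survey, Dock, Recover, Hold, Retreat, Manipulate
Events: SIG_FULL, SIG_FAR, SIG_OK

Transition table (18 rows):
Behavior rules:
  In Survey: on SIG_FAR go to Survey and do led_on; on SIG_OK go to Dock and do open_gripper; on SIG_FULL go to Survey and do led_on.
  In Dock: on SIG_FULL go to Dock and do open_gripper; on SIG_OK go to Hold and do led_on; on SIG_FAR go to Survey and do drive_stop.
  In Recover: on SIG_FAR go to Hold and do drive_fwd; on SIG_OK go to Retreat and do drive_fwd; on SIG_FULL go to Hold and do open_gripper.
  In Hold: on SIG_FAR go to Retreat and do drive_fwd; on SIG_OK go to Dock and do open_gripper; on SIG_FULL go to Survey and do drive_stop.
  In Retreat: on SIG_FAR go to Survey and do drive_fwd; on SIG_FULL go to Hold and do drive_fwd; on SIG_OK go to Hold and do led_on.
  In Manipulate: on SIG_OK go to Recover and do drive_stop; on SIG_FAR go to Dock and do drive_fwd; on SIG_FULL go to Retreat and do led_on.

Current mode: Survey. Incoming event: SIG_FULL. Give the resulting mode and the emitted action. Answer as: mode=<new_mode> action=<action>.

mode=Survey action=led_on

current mode = Survey; filter table to that mode:
  (Survey, SIG_FAR) → (Survey, led_on)
  (Survey, SIG_OK) → (Dock, open_gripper)
  (Survey, SIG_FULL) → (Survey, led_on)  ← event matches
event = SIG_FULL selects (Survey, led_on)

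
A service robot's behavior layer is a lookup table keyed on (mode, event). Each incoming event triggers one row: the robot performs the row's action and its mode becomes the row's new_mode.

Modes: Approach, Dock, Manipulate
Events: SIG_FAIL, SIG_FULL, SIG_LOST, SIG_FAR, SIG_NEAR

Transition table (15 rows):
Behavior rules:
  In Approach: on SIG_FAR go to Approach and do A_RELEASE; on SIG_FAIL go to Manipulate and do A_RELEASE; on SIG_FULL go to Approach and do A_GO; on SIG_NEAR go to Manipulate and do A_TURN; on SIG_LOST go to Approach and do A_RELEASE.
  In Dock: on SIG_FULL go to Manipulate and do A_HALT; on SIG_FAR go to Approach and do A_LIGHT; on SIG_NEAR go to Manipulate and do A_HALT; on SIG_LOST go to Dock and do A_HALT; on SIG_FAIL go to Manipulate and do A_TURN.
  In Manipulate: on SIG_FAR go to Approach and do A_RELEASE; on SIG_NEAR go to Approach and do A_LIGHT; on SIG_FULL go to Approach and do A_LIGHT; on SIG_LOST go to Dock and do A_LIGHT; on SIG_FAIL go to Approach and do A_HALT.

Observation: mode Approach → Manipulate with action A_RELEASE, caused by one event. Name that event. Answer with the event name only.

SIG_FAIL

try SIG_FAIL: (Approach, SIG_FAIL) → (Manipulate, A_RELEASE)  ← matches
try SIG_FULL: (Approach, SIG_FULL) → (Approach, A_GO)
try SIG_LOST: (Approach, SIG_LOST) → (Approach, A_RELEASE)
try SIG_FAR: (Approach, SIG_FAR) → (Approach, A_RELEASE)
try SIG_NEAR: (Approach, SIG_NEAR) → (Manipulate, A_TURN)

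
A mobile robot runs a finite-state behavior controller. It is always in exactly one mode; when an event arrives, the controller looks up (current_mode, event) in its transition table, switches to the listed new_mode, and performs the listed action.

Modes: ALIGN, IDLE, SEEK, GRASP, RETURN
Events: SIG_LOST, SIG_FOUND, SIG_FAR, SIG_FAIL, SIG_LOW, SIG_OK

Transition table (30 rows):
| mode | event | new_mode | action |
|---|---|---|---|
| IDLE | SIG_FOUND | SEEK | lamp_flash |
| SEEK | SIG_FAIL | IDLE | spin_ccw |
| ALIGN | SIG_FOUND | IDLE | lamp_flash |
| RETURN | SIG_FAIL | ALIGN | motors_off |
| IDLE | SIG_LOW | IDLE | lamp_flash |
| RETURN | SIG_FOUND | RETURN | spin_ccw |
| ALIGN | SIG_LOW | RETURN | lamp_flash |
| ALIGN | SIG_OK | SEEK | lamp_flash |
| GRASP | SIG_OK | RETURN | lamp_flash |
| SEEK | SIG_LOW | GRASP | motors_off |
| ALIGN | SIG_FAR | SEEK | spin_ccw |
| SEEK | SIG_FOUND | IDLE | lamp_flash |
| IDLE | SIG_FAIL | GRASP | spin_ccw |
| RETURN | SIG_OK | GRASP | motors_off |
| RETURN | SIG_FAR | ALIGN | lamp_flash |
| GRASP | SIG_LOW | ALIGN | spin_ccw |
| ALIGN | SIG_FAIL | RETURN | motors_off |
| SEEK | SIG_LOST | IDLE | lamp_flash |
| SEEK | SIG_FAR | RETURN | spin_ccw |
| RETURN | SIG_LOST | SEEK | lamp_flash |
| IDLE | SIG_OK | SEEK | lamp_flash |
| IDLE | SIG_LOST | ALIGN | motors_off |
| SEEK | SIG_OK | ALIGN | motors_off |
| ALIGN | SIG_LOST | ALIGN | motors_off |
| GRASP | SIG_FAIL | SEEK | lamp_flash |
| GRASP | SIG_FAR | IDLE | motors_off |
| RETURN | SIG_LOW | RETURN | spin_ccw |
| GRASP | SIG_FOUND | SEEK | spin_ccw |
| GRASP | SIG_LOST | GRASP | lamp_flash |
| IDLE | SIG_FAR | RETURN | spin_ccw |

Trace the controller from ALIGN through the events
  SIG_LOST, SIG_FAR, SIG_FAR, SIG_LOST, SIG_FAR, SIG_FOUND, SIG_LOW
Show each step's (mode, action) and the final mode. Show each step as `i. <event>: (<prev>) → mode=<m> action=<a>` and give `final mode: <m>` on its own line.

final mode: RETURN

1. SIG_LOST: (ALIGN) → mode=ALIGN action=motors_off
2. SIG_FAR: (ALIGN) → mode=SEEK action=spin_ccw
3. SIG_FAR: (SEEK) → mode=RETURN action=spin_ccw
4. SIG_LOST: (RETURN) → mode=SEEK action=lamp_flash
5. SIG_FAR: (SEEK) → mode=RETURN action=spin_ccw
6. SIG_FOUND: (RETURN) → mode=RETURN action=spin_ccw
7. SIG_LOW: (RETURN) → mode=RETURN action=spin_ccw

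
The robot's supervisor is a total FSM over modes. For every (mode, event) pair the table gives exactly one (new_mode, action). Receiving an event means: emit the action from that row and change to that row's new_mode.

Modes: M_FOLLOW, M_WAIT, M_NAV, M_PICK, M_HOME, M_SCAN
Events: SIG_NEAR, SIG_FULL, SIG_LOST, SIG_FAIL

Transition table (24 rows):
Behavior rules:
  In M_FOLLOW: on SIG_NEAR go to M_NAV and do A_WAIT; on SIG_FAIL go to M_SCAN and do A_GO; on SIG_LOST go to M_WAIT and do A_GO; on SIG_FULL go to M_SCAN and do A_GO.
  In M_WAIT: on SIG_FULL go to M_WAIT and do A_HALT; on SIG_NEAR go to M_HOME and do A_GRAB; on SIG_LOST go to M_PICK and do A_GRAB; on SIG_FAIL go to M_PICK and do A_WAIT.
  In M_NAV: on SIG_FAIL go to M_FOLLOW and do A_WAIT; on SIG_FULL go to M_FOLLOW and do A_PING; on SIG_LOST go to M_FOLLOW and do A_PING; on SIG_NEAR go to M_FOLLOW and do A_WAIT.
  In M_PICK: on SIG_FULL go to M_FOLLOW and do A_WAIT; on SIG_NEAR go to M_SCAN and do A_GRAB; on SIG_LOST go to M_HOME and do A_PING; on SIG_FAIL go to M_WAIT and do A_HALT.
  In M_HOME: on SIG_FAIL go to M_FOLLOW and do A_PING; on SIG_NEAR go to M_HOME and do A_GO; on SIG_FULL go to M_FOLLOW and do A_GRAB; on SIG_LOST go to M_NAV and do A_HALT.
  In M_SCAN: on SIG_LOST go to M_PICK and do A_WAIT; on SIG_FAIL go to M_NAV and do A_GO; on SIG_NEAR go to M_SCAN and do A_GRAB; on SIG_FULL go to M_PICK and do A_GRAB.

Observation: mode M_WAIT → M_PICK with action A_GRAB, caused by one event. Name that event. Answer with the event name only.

try SIG_NEAR: (M_WAIT, SIG_NEAR) → (M_HOME, A_GRAB)
try SIG_FULL: (M_WAIT, SIG_FULL) → (M_WAIT, A_HALT)
try SIG_LOST: (M_WAIT, SIG_LOST) → (M_PICK, A_GRAB)  ← matches
try SIG_FAIL: (M_WAIT, SIG_FAIL) → (M_PICK, A_WAIT)

SIG_LOST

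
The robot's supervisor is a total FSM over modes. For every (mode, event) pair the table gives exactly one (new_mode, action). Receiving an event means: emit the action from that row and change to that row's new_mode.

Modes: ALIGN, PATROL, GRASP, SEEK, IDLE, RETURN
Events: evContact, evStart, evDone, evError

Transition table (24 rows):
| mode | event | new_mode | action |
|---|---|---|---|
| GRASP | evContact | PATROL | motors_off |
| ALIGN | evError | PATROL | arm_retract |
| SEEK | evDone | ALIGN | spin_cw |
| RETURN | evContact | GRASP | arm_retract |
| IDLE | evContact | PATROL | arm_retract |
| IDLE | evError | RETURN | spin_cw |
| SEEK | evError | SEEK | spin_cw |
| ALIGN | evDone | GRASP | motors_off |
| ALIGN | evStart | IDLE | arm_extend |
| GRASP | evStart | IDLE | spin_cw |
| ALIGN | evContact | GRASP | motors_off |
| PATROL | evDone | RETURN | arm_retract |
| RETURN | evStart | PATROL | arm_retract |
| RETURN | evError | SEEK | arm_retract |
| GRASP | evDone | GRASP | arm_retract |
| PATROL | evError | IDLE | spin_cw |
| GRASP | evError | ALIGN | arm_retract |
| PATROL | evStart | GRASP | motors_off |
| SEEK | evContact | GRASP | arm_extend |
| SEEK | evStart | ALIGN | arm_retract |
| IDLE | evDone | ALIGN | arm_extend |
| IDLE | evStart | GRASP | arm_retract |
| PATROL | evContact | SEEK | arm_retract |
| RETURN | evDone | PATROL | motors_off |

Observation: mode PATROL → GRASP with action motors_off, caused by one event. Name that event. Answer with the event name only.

evStart

try evContact: (PATROL, evContact) → (SEEK, arm_retract)
try evStart: (PATROL, evStart) → (GRASP, motors_off)  ← matches
try evDone: (PATROL, evDone) → (RETURN, arm_retract)
try evError: (PATROL, evError) → (IDLE, spin_cw)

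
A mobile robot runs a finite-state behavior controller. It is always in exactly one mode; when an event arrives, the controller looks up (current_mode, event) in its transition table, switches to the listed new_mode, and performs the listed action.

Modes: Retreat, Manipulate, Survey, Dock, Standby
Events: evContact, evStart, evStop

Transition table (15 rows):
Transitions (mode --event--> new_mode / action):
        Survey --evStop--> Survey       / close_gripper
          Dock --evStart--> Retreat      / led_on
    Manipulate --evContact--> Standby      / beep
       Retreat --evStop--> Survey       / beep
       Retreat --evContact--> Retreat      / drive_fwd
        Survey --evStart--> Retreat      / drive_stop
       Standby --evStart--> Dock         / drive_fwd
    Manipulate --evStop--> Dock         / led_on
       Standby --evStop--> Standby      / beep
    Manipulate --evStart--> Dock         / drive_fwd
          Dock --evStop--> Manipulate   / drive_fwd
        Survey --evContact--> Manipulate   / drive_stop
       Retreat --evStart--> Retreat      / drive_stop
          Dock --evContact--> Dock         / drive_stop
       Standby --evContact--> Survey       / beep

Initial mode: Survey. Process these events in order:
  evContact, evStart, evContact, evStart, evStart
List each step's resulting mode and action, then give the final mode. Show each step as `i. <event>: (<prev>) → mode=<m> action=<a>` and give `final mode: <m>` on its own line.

1. evContact: (Survey) → mode=Manipulate action=drive_stop
2. evStart: (Manipulate) → mode=Dock action=drive_fwd
3. evContact: (Dock) → mode=Dock action=drive_stop
4. evStart: (Dock) → mode=Retreat action=led_on
5. evStart: (Retreat) → mode=Retreat action=drive_stop

final mode: Retreat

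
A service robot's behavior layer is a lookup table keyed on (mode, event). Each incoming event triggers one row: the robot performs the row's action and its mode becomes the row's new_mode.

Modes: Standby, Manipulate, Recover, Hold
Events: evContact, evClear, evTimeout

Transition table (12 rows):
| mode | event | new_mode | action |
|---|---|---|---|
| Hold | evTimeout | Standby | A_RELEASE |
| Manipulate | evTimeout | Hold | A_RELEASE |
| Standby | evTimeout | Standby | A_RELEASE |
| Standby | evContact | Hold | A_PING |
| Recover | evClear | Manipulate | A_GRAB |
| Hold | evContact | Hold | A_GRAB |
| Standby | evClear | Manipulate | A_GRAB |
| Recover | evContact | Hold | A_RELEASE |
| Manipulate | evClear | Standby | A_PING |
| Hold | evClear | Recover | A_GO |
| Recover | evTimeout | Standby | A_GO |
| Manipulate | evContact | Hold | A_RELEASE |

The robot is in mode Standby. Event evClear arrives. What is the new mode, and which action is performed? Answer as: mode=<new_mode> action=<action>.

current mode = Standby; filter table to that mode:
  (Standby, evTimeout) → (Standby, A_RELEASE)
  (Standby, evContact) → (Hold, A_PING)
  (Standby, evClear) → (Manipulate, A_GRAB)  ← event matches
event = evClear selects (Manipulate, A_GRAB)

mode=Manipulate action=A_GRAB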